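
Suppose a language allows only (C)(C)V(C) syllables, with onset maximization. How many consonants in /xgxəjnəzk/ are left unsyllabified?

The consonants /x/, /k/ cannot be parsed into a legal (C)(C)V(C) syllable (at most one coda consonant is licensed; onsets may contain at most 2 consonants).

2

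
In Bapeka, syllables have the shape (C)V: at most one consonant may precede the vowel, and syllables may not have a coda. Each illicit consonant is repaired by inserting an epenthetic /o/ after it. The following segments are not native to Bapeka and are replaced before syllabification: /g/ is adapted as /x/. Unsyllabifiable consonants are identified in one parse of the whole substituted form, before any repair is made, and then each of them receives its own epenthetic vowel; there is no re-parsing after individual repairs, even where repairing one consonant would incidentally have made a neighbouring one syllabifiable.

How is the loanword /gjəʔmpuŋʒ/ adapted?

Substitution: /g/ → /x/, giving /xjəʔmpuŋʒ/.
Under (C)V, the unsyllabifiable consonants are /x/, /ʔ/, /m/, /ŋ/, /ʒ/ (no codas are permitted; onsets are limited to one consonant).
Epenthesis after each stranded consonant: /x/ → /xo/, /ʔ/ → /ʔo/, /m/ → /mo/, /ŋ/ → /ŋo/, /ʒ/ → /ʒo/.

xojəʔomopuŋoʒo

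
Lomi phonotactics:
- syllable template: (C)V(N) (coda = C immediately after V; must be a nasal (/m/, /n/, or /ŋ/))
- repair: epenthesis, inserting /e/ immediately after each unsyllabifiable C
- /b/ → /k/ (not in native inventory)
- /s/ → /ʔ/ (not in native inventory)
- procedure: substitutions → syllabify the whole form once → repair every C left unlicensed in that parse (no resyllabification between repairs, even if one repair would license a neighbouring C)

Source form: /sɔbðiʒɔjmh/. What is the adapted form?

ʔɔkeðiʒɔjemehe

Substitution: /s/ → /ʔ/, /b/ → /k/, giving /ʔɔkðiʒɔjmh/.
The consonants /k/, /j/, /m/, /h/ cannot be parsed into a legal (C)V(N) syllable (only a nasal (/m/, /n/, or /ŋ/) is licensed in coda position; onsets are limited to one consonant).
Each unlicensed consonant becomes the onset of a new syllable: /k/ → /ke/, /j/ → /je/, /m/ → /me/, /h/ → /he/.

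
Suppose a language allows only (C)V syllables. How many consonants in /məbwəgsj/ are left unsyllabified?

4

Under (C)V, the unsyllabifiable consonants are /b/, /g/, /s/, /j/ (no codas are permitted; onsets are limited to one consonant).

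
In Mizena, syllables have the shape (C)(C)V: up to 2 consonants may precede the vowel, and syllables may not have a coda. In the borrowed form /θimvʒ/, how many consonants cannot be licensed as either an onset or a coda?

3

Syllabifying with onset maximization leaves /m/, /v/, /ʒ/ stranded (no codas are permitted; onsets may contain at most 2 consonants).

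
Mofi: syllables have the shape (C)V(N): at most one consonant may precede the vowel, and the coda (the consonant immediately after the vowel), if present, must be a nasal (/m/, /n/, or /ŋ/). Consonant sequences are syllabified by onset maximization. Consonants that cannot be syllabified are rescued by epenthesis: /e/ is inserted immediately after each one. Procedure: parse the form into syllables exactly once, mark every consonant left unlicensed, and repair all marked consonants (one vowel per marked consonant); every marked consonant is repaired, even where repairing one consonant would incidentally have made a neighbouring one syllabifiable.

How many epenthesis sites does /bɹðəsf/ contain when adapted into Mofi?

4

The unsyllabifiable consonants are /b/, /ɹ/, /s/, /f/; each receives one epenthetic vowel.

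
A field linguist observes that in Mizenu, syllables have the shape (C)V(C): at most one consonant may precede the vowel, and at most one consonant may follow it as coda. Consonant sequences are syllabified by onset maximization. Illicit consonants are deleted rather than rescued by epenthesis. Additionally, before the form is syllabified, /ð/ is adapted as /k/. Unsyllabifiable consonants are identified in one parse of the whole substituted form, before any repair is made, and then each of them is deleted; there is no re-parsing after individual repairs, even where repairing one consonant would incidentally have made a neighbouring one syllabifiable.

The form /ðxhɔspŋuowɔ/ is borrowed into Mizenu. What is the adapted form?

hɔsŋuowɔ

Substitution: /ð/ → /k/, giving /kxhɔspŋuowɔ/.
The consonants /k/, /x/, /p/ cannot be parsed into a legal (C)V(C) syllable (at most one coda consonant is licensed; onsets are limited to one consonant).
Deleting the stranded consonants removes /k/, /x/, /p/.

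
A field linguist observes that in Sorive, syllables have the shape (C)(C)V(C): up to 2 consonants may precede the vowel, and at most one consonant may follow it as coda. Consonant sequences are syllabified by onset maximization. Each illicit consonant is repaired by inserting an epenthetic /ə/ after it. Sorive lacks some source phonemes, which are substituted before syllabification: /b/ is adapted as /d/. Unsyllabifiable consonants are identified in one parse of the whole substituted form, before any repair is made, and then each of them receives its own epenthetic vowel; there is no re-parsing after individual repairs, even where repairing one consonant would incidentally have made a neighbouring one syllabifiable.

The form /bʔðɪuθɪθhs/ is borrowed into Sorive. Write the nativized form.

dəʔðɪuθɪθhəsə

Substitution: /b/ → /d/, giving /dʔðɪuθɪθhs/.
The consonants /d/, /h/, /s/ cannot be parsed into a legal (C)(C)V(C) syllable (at most one coda consonant is licensed; onsets may contain at most 2 consonants).
Epenthesis after each stranded consonant: /d/ → /də/, /h/ → /hə/, /s/ → /sə/.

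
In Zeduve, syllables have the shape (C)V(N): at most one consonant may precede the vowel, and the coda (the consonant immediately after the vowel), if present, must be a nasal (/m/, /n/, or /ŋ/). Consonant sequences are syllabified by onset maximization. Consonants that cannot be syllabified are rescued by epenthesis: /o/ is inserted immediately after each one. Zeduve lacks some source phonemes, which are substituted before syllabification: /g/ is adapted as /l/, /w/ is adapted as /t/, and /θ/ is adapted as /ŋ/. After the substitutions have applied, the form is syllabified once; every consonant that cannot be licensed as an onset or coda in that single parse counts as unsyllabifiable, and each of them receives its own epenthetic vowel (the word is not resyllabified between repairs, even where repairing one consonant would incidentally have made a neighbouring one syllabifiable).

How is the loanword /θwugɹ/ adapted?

Substitution: /θ/ → /ŋ/, /w/ → /t/, /g/ → /l/, giving /ŋtulɹ/.
Under (C)V(N), the unsyllabifiable consonants are /ŋ/, /l/, /ɹ/ (only a nasal (/m/, /n/, or /ŋ/) is licensed in coda position; onsets are limited to one consonant).
Epenthesis after each stranded consonant: /ŋ/ → /ŋo/, /l/ → /lo/, /ɹ/ → /ɹo/.

ŋotuloɹo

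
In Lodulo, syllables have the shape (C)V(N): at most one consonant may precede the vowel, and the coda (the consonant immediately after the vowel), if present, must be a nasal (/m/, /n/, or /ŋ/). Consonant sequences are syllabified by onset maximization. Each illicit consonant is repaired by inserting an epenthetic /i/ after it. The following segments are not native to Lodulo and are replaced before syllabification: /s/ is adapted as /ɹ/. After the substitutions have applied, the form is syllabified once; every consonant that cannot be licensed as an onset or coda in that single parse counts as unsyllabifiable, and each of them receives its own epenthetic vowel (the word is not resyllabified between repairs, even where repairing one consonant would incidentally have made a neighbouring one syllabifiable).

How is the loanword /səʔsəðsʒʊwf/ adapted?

ɹəʔiɹəðiɹiʒʊwifi

Substitution: /s/ → /ɹ/, giving /ɹəʔɹəðɹʒʊwf/.
Under (C)V(N), the unsyllabifiable consonants are /ʔ/, /ð/, /ɹ/, /w/, /f/ (only a nasal (/m/, /n/, or /ŋ/) is licensed in coda position; onsets are limited to one consonant).
Inserting the epenthetic vowel yields /ʔ/ → /ʔi/, /ð/ → /ði/, /ɹ/ → /ɹi/, /w/ → /wi/, /f/ → /fi/.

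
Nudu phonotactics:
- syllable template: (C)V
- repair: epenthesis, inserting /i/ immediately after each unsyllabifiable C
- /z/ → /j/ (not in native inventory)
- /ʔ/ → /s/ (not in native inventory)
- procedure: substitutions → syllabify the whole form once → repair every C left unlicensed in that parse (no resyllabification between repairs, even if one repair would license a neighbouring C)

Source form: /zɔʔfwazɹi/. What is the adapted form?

Substitution: /z/ → /j/, /ʔ/ → /s/, giving /jɔsfwajɹi/.
Under (C)V, the unsyllabifiable consonants are /s/, /f/, /j/ (no codas are permitted; onsets are limited to one consonant).
Each unlicensed consonant becomes the onset of a new syllable: /s/ → /si/, /f/ → /fi/, /j/ → /ji/.

jɔsifiwajiɹi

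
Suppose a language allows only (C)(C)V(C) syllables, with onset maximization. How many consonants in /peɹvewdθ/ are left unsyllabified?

Syllabifying with onset maximization leaves /d/, /θ/ stranded (at most one coda consonant is licensed; onsets may contain at most 2 consonants).

2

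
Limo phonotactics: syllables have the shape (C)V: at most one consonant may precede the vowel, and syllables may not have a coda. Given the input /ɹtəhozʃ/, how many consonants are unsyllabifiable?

3

Syllabifying with onset maximization leaves /ɹ/, /z/, /ʃ/ stranded (no codas are permitted; onsets are limited to one consonant).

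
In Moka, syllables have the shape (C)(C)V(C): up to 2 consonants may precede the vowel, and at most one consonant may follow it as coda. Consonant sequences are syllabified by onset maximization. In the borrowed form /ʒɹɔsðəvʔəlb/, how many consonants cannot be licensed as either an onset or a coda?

1

Under (C)(C)V(C), the unsyllabifiable consonants are /b/ (at most one coda consonant is licensed; onsets may contain at most 2 consonants).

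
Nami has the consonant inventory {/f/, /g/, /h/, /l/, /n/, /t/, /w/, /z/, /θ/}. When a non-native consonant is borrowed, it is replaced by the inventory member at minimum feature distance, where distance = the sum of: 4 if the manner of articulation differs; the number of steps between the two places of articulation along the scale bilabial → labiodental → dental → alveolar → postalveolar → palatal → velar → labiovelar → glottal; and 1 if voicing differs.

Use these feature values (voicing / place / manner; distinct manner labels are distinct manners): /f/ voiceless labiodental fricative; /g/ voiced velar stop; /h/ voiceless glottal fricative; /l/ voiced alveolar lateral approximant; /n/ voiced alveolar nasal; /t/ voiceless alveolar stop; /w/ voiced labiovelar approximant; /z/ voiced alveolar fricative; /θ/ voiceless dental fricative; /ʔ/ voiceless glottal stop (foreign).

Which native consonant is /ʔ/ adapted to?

g

/g/ is closest: same manner (stop), place distance 2 (glottal→velar), voicing differs (+1); total 3. Next closest is /h/ at distance 4.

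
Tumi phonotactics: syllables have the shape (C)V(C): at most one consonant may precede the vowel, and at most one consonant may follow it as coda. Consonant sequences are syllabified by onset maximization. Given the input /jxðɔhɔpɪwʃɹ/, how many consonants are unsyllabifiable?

The consonants /j/, /x/, /ʃ/, /ɹ/ cannot be parsed into a legal (C)V(C) syllable (at most one coda consonant is licensed; onsets are limited to one consonant).

4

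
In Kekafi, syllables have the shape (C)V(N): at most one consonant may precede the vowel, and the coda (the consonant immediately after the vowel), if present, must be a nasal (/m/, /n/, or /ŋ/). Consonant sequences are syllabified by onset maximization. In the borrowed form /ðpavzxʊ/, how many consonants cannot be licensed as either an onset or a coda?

The consonants /ð/, /v/, /z/ cannot be parsed into a legal (C)V(N) syllable (only a nasal (/m/, /n/, or /ŋ/) is licensed in coda position; onsets are limited to one consonant).

3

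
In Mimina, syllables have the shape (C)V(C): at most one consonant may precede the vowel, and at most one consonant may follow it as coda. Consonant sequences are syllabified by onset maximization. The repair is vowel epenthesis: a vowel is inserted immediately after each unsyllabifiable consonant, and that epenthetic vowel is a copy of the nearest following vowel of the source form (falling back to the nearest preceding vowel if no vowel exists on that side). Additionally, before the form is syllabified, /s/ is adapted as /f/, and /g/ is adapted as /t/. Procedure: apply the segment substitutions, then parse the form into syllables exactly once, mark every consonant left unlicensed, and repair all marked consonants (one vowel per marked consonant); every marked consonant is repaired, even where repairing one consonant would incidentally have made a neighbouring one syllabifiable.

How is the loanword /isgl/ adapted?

iftili

Substitution: /s/ → /f/, /g/ → /t/, giving /iftl/.
Under (C)V(C), the unsyllabifiable consonants are /t/, /l/ (at most one coda consonant is licensed; onsets are limited to one consonant).
Epenthesis after each stranded consonant: /t/ → /ti/, /l/ → /li/.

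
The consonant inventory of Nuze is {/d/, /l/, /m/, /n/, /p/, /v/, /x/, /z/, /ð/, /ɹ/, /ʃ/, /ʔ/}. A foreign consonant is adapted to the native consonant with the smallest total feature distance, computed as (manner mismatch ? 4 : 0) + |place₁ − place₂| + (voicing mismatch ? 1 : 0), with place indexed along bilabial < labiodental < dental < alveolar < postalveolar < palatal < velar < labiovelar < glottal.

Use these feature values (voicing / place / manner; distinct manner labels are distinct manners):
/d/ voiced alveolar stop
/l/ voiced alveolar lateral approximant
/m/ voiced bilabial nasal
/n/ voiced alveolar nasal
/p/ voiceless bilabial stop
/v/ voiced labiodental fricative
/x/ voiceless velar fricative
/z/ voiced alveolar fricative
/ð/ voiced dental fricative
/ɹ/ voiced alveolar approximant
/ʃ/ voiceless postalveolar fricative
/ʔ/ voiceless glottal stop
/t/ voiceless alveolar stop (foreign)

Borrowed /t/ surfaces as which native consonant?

d

/d/ is closest: same manner (stop), place distance 0 (alveolar→alveolar), voicing differs (+1); total 1. Next closest is /p/ at distance 3.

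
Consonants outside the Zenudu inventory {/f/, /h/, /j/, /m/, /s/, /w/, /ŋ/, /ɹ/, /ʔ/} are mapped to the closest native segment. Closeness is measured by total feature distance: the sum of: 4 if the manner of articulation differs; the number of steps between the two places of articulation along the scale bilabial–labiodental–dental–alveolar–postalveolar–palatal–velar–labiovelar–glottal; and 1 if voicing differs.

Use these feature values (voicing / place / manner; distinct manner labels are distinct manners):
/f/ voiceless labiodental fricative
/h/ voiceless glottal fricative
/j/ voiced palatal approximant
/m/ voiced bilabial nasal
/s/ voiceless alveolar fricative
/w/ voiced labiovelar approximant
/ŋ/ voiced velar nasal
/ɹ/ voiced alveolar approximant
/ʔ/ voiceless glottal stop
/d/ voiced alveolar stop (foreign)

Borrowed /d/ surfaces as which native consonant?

ɹ

/ɹ/ is closest: manner differs (stop→approximant, +4), place distance 0 (alveolar→alveolar), same voicing; total 4. Next closest is /s/ at distance 5.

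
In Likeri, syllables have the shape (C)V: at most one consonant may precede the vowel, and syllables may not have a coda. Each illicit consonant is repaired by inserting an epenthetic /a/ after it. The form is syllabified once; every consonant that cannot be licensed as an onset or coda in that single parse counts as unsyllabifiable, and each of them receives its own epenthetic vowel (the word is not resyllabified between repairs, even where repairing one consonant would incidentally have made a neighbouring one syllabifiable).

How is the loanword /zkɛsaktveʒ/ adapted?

zakɛsakataveʒa

Under (C)V, the unsyllabifiable consonants are /z/, /k/, /t/, /ʒ/ (no codas are permitted; onsets are limited to one consonant).
Each unlicensed consonant becomes the onset of a new syllable: /z/ → /za/, /k/ → /ka/, /t/ → /ta/, /ʒ/ → /ʒa/.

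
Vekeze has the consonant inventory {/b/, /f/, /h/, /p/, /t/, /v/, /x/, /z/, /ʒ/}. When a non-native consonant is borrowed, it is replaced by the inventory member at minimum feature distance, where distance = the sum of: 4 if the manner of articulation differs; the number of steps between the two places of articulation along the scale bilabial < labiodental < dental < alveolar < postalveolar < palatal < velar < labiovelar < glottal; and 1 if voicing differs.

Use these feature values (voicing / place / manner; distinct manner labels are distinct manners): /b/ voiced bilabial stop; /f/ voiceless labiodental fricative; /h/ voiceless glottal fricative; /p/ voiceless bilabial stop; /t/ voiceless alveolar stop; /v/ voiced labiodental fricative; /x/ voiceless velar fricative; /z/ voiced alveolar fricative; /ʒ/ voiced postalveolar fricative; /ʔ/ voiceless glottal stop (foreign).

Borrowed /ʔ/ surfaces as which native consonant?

/h/ is closest: manner differs (stop→fricative, +4), place distance 0 (glottal→glottal), same voicing; total 4. Next closest is /t/ at distance 5.

h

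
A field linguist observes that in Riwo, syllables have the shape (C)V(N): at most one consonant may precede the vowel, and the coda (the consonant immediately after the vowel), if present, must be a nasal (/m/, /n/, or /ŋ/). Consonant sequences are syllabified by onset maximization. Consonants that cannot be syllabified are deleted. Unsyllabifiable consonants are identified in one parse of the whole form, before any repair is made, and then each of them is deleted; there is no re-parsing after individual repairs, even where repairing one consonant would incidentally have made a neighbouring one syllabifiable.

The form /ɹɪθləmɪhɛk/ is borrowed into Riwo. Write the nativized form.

ɹɪləmɪhɛ

Syllabifying with onset maximization leaves /θ/, /k/ stranded (only a nasal (/m/, /n/, or /ŋ/) is licensed in coda position; onsets are limited to one consonant).
Each unlicensed consonant is deleted: /θ/, /k/.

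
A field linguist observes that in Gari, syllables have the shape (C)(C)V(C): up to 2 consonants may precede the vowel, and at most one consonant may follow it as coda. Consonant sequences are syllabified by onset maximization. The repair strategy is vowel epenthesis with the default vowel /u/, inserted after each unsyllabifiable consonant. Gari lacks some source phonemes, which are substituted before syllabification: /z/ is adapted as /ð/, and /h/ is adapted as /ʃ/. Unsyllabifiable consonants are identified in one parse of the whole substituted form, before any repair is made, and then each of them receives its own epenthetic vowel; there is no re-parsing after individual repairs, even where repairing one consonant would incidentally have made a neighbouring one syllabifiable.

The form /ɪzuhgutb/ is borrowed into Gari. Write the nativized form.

ɪðuʃgutbu

Substitution: /z/ → /ð/, /h/ → /ʃ/, giving /ɪðuʃgutb/.
Under (C)(C)V(C), the unsyllabifiable consonants are /b/ (at most one coda consonant is licensed; onsets may contain at most 2 consonants).
Each unlicensed consonant becomes the onset of a new syllable: /b/ → /bu/.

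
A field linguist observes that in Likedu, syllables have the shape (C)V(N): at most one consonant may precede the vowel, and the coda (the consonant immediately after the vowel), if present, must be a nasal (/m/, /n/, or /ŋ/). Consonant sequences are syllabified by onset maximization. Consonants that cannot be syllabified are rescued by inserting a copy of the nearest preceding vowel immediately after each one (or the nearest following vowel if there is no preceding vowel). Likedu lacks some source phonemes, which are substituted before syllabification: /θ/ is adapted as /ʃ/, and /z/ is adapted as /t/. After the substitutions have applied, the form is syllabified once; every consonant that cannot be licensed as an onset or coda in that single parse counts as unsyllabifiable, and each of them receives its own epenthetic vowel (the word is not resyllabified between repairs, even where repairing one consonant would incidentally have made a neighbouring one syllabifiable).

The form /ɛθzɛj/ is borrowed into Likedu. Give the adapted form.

Substitution: /θ/ → /ʃ/, /z/ → /t/, giving /ɛʃtɛj/.
Syllabifying with onset maximization leaves /ʃ/, /j/ stranded (only a nasal (/m/, /n/, or /ŋ/) is licensed in coda position; onsets are limited to one consonant).
Epenthesis after each stranded consonant: /ʃ/ → /ʃɛ/, /j/ → /jɛ/.

ɛʃɛtɛjɛ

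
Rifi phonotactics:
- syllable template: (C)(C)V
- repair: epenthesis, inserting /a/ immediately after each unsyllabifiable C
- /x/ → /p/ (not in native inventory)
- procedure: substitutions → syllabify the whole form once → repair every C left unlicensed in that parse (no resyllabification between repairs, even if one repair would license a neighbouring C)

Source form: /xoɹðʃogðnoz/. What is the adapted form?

poɹaðʃogaðnoza

Substitution: /x/ → /p/, giving /poɹðʃogðnoz/.
Syllabifying with onset maximization leaves /ɹ/, /g/, /z/ stranded (no codas are permitted; onsets may contain at most 2 consonants).
Epenthesis after each stranded consonant: /ɹ/ → /ɹa/, /g/ → /ga/, /z/ → /za/.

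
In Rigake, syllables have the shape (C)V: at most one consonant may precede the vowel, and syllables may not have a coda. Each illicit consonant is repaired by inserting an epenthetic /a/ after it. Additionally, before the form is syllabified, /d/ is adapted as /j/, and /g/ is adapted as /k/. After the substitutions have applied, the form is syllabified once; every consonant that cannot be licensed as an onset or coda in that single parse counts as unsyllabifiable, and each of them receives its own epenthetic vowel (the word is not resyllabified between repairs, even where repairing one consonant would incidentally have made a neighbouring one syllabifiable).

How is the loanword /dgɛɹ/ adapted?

Substitution: /d/ → /j/, /g/ → /k/, giving /jkɛɹ/.
Syllabifying with onset maximization leaves /j/, /ɹ/ stranded (no codas are permitted; onsets are limited to one consonant).
Inserting the epenthetic vowel yields /j/ → /ja/, /ɹ/ → /ɹa/.

jakɛɹa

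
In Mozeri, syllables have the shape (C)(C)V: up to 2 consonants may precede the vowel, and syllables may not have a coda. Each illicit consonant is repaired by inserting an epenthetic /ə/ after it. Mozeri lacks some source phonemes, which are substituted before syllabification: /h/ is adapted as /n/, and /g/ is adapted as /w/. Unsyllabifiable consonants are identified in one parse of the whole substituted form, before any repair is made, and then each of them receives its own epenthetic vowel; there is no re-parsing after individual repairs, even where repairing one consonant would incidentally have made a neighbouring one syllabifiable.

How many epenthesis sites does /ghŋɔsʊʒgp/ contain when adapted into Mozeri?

After substitution the input is /wnŋɔsʊʒwp/.
The unsyllabifiable consonants are /w/, /ʒ/, /w/, /p/; each receives one epenthetic vowel.

4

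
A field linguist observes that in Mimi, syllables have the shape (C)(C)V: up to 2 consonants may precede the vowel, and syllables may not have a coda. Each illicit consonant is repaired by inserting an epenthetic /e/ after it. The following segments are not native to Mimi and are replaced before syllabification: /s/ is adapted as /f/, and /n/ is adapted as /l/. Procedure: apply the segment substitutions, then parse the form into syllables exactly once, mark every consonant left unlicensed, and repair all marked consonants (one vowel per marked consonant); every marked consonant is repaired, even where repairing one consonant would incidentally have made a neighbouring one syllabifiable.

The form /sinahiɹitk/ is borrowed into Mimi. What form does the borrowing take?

filahiɹiteke

Substitution: /s/ → /f/, /n/ → /l/, giving /filahiɹitk/.
The consonants /t/, /k/ cannot be parsed into a legal (C)(C)V syllable (no codas are permitted; onsets may contain at most 2 consonants).
Each unlicensed consonant becomes the onset of a new syllable: /t/ → /te/, /k/ → /ke/.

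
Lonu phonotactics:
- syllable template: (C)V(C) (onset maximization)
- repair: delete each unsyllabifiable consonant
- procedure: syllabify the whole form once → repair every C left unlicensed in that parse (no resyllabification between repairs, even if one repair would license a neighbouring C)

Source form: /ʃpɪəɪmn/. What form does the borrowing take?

Under (C)V(C), the unsyllabifiable consonants are /ʃ/, /n/ (at most one coda consonant is licensed; onsets are limited to one consonant).
Deleting the stranded consonants removes /ʃ/, /n/.

pɪəɪm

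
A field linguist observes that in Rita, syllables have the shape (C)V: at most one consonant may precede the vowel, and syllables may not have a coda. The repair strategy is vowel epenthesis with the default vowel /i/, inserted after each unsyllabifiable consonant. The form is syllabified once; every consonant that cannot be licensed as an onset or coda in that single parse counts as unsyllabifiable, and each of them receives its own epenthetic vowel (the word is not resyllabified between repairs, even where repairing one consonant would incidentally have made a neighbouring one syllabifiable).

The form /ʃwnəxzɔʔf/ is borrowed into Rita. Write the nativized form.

Under (C)V, the unsyllabifiable consonants are /ʃ/, /w/, /x/, /ʔ/, /f/ (no codas are permitted; onsets are limited to one consonant).
Inserting the epenthetic vowel yields /ʃ/ → /ʃi/, /w/ → /wi/, /x/ → /xi/, /ʔ/ → /ʔi/, /f/ → /fi/.

ʃiwinəxizɔʔifi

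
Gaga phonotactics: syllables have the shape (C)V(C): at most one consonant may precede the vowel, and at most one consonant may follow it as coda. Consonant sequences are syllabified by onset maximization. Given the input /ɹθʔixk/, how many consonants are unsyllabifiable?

Syllabifying with onset maximization leaves /ɹ/, /θ/, /k/ stranded (at most one coda consonant is licensed; onsets are limited to one consonant).

3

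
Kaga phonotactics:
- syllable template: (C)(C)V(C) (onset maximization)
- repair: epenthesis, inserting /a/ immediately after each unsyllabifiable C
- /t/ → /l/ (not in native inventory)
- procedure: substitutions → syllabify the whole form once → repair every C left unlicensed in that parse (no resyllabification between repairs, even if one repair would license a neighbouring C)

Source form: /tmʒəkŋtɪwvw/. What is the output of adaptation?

lamʒəkŋlɪwvawa

Substitution: /t/ → /l/, giving /lmʒəkŋlɪwvw/.
The consonants /l/, /v/, /w/ cannot be parsed into a legal (C)(C)V(C) syllable (at most one coda consonant is licensed; onsets may contain at most 2 consonants).
Inserting the epenthetic vowel yields /l/ → /la/, /v/ → /va/, /w/ → /wa/.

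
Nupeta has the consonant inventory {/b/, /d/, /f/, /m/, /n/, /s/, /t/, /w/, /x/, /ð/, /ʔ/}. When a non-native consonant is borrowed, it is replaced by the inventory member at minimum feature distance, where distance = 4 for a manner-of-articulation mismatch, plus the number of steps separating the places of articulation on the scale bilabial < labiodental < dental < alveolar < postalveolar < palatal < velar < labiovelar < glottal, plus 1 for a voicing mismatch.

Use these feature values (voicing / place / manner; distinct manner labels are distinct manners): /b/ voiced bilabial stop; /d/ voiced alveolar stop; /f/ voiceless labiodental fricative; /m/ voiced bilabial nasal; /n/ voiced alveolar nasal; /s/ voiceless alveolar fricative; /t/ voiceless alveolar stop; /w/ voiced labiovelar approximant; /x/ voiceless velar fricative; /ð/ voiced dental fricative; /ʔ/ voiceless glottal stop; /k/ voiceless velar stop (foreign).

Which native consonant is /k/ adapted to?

ʔ

/ʔ/ is closest: same manner (stop), place distance 2 (velar→glottal), same voicing; total 2. Next closest is /t/ at distance 3.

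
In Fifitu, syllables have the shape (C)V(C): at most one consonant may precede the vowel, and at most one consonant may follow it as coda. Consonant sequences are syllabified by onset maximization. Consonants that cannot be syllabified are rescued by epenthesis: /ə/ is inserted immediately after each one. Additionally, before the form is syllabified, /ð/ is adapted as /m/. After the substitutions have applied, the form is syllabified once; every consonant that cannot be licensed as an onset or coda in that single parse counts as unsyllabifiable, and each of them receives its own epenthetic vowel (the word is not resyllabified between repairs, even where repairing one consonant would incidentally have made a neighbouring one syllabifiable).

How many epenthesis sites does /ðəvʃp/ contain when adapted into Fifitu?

2

After substitution the input is /məvʃp/.
The unsyllabifiable consonants are /ʃ/, /p/; each receives one epenthetic vowel.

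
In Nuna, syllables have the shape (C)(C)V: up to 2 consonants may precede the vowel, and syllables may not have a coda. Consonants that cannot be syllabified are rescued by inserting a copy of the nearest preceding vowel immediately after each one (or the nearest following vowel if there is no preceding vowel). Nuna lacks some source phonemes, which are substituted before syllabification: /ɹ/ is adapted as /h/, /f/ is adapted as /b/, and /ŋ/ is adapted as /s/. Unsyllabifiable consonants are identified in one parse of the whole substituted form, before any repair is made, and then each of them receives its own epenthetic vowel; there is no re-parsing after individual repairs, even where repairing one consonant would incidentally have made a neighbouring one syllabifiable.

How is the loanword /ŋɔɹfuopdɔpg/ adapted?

Substitution: /ŋ/ → /s/, /ɹ/ → /h/, /f/ → /b/, giving /sɔhbuopdɔpg/.
Under (C)(C)V, the unsyllabifiable consonants are /p/, /g/ (no codas are permitted; onsets may contain at most 2 consonants).
Inserting the epenthetic vowel yields /p/ → /pɔ/, /g/ → /gɔ/.

sɔhbuopdɔpɔgɔ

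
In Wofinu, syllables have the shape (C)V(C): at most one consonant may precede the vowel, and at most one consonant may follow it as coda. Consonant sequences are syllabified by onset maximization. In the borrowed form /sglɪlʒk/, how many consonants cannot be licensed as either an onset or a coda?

Under (C)V(C), the unsyllabifiable consonants are /s/, /g/, /ʒ/, /k/ (at most one coda consonant is licensed; onsets are limited to one consonant).

4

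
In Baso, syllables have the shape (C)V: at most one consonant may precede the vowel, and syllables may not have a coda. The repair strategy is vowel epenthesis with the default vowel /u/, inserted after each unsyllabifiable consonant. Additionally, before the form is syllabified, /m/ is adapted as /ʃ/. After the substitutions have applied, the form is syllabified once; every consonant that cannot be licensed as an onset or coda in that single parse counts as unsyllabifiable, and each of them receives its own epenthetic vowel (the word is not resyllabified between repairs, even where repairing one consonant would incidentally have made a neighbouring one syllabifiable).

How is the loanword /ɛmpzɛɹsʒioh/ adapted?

ɛʃupuzɛɹusuʒiohu

Substitution: /m/ → /ʃ/, giving /ɛʃpzɛɹsʒioh/.
The consonants /ʃ/, /p/, /ɹ/, /s/, /h/ cannot be parsed into a legal (C)V syllable (no codas are permitted; onsets are limited to one consonant).
Inserting the epenthetic vowel yields /ʃ/ → /ʃu/, /p/ → /pu/, /ɹ/ → /ɹu/, /s/ → /su/, /h/ → /hu/.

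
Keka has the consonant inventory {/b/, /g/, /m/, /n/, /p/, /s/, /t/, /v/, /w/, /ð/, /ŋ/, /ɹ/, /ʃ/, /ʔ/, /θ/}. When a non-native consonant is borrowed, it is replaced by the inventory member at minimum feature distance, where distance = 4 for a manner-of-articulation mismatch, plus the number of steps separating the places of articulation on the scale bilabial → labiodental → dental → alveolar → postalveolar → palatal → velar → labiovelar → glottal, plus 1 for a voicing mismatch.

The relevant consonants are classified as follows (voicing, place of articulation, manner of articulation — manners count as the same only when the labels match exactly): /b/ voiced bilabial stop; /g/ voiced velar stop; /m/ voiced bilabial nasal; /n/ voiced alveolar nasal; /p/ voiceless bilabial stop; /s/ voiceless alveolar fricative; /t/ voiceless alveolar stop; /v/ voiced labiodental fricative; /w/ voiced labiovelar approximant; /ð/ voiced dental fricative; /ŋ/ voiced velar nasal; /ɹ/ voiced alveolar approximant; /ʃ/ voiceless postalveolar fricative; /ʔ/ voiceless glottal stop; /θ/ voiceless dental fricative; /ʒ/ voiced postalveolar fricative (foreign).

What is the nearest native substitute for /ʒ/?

ʃ

/ʃ/ is closest: same manner (fricative), place distance 0 (postalveolar→postalveolar), voicing differs (+1); total 1. Next closest is /s/ at distance 2.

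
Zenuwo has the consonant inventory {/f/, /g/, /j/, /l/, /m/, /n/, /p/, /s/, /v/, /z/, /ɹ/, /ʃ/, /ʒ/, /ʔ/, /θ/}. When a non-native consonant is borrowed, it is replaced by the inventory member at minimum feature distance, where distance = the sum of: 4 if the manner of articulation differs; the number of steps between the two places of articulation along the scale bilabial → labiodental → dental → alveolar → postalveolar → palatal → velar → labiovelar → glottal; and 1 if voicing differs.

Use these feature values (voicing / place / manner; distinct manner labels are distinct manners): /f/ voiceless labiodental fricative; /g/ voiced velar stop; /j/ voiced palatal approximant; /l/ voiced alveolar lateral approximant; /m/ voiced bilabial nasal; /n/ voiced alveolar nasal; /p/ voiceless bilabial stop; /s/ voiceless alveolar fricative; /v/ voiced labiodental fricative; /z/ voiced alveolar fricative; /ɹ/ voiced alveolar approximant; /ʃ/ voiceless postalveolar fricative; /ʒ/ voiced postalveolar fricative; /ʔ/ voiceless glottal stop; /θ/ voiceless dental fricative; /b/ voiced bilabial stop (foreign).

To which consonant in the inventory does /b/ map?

p

/p/ is closest: same manner (stop), place distance 0 (bilabial→bilabial), voicing differs (+1); total 1. Next closest is /m/ at distance 4.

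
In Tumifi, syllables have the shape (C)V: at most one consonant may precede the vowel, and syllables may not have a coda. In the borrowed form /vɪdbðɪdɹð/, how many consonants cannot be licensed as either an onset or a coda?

5

The consonants /d/, /b/, /d/, /ɹ/, /ð/ cannot be parsed into a legal (C)V syllable (no codas are permitted; onsets are limited to one consonant).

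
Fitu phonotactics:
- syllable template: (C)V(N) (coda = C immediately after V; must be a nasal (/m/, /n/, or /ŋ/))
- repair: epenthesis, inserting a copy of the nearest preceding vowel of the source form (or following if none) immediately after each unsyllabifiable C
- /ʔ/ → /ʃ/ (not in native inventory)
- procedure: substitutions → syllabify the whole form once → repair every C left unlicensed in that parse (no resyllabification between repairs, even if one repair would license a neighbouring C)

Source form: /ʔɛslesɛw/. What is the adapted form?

Substitution: /ʔ/ → /ʃ/, giving /ʃɛslesɛw/.
Syllabifying with onset maximization leaves /s/, /w/ stranded (only a nasal (/m/, /n/, or /ŋ/) is licensed in coda position; onsets are limited to one consonant).
Inserting the epenthetic vowel yields /s/ → /sɛ/, /w/ → /wɛ/.

ʃɛsɛlesɛwɛ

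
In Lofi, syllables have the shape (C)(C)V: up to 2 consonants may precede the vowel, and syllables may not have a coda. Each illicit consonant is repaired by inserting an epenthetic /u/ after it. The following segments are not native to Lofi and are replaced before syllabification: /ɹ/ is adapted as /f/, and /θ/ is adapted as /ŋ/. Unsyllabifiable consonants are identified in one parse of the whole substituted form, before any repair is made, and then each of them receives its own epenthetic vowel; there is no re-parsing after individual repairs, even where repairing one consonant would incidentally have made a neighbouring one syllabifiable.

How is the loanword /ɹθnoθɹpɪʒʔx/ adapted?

fuŋnoŋufpɪʒuʔuxu

Substitution: /ɹ/ → /f/, /θ/ → /ŋ/, giving /fŋnoŋfpɪʒʔx/.
Under (C)(C)V, the unsyllabifiable consonants are /f/, /ŋ/, /ʒ/, /ʔ/, /x/ (no codas are permitted; onsets may contain at most 2 consonants).
Inserting the epenthetic vowel yields /f/ → /fu/, /ŋ/ → /ŋu/, /ʒ/ → /ʒu/, /ʔ/ → /ʔu/, /x/ → /xu/.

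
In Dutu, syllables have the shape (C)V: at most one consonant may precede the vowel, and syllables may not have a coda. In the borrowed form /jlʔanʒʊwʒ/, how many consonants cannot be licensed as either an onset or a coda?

5

The consonants /j/, /l/, /n/, /w/, /ʒ/ cannot be parsed into a legal (C)V syllable (no codas are permitted; onsets are limited to one consonant).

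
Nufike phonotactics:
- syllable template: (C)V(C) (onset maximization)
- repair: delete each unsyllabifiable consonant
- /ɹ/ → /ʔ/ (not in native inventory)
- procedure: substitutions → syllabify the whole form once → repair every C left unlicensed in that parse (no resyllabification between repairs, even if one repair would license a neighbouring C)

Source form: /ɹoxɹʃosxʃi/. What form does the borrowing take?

ʔoxʃosʃi

Substitution: /ɹ/ → /ʔ/, giving /ʔoxʔʃosxʃi/.
Under (C)V(C), the unsyllabifiable consonants are /ʔ/, /x/ (at most one coda consonant is licensed; onsets are limited to one consonant).
Deletion applies to /ʔ/, /x/.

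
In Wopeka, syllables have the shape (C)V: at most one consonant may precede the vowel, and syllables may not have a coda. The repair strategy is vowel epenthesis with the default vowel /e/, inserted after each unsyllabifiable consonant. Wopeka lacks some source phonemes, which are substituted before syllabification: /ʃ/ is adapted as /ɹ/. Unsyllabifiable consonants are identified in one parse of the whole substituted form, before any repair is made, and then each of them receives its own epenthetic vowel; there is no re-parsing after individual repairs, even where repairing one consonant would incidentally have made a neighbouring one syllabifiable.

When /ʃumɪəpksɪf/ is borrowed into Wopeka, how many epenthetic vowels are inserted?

After substitution the input is /ɹumɪəpksɪf/.
The unsyllabifiable consonants are /p/, /k/, /f/; each receives one epenthetic vowel.

3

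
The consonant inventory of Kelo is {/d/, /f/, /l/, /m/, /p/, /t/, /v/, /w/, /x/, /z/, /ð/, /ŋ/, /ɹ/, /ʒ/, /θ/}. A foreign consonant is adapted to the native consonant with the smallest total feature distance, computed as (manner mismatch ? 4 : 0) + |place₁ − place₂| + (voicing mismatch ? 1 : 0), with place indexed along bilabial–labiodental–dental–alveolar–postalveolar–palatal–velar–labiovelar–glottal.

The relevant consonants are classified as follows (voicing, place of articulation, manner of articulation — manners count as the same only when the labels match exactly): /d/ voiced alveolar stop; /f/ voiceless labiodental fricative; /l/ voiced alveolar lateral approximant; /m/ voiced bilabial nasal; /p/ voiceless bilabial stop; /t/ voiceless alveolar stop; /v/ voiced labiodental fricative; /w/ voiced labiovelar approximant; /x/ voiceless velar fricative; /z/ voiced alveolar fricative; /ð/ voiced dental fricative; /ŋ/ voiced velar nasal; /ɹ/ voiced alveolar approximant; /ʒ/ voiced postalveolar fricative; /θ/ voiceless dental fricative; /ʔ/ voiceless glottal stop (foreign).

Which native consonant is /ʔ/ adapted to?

t

/t/ is closest: same manner (stop), place distance 5 (glottal→alveolar), same voicing; total 5. Next closest is /d/ at distance 6.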